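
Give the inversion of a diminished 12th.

augmented fourth

First reduce the compound diminished twelfth to its simple form, a diminished fifth.
Interval numbers invert to sum to nine: 5 + 4 = 9, so a fifth inverts to a fourth.
The quality also flips — diminished becomes augmented — giving an augmented fourth.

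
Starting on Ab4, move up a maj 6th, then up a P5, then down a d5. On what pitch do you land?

F#5

Up a major sixth from Ab4: F5 (9 semitones up).
F5 up a perfect fifth → C6 (7 semitones).
A diminished fifth down from C6 is F#5.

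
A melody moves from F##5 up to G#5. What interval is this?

minor second

F to G spans two letter names (F-G) — that makes it a second of some quality.
At 1 semitone, F##5→G#5 falls one short of a major second: minor.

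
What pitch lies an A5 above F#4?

C##5

The fifth takes the letter from F up to C.
Moving 8 semitones up from F#4 (the size of an augmented fifth) reaches C##5.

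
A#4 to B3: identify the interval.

M7

Descending from A#4 to B3 is the same interval as ascending B3 to A#4.
B to A spans seven letter names (B-C-D-E-F-G-A) — that makes it a seventh of some quality.
Counting semitones, B3→A#4 is 11, which is the major seventh.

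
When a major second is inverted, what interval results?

m7

The rule of nine gives the new number: 9 − 2 = 7, so a second becomes a seventh.
Quality inverts too: major becomes minor. That makes the inversion a minor seventh.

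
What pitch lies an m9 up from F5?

Gb6

Counting two letter names plus an octave up from F lands on G.
Moving 13 semitones up from F5 (the size of a minor ninth) reaches Gb6.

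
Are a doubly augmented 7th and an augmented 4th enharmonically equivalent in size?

A doubly augmented seventh is 13 semitones but an augmented fourth is 6 semitones — different sizes.

No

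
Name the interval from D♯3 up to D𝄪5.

augmented fifteenth

D to D is the same letter name, plus 2 octaves — that makes it a fifteenth of some quality.
The perfect fifteenth is 24 semitones; here we have 25, one semitone wider: augmented.
(Equivalently, a compound augmented octave: an augmented octave plus an octave.)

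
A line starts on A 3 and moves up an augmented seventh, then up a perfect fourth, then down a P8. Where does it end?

C double-sharp 4

A3 up an augmented seventh → G##4 (12 semitones).
G##4 up a perfect fourth → C##5 (5 semitones).
C##5 down a perfect octave → C##4 (12 semitones).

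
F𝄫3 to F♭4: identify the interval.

A8

F to F is the same letter name, plus an octave: an octave.
Fbb3 to Fb4 spans 13 semitones — one semitone wider than the perfect octave (12) — giving an augmented octave.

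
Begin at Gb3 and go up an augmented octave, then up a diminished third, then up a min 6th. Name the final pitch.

Gbb5

Gb3 up an augmented octave → G4 (13 semitones).
Up a diminished third from G4: Bbb4 (2 semitones up).
Bbb4 up a minor sixth → Gbb5 (8 semitones).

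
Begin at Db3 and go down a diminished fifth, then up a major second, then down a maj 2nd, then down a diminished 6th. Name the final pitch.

B#1

A diminished fifth down from Db3 is G2.
G2 up a major second → A2 (2 semitones).
A major second down from A2 is G2.
A diminished sixth down from G2 is B#1.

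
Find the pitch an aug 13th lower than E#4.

G2

Counting six letter names plus an octave down from E lands on G.
An augmented thirteenth spans 22 semitones, so from E#4 the target pitch is G2.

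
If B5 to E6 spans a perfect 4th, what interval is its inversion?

The rule of nine gives the new number: 9 − 4 = 5, so a fourth becomes a fifth.
The quality also flips — perfect stays perfect — giving a perfect fifth.

perfect 5th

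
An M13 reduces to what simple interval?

Each octave removed subtracts seven from the number: 13 − 7 = 6.
So a major thirteenth is an octave plus a major sixth. The quality is unchanged.

M6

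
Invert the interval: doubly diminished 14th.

First reduce the compound doubly diminished fourteenth to its simple form, a doubly diminished seventh.
The rule of nine gives the new number: 9 − 7 = 2, so a seventh becomes a second.
The quality also flips — doubly diminished becomes doubly augmented — giving a doubly augmented second.

doubly augmented 2nd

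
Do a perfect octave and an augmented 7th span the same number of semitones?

Yes

Both span 12 semitones: a perfect octave and an augmented seventh are the same chromatic distance.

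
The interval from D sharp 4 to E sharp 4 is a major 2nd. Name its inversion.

m7

Inverted interval numbers add to nine, so a second pairs with a seventh (2 + 7 = 9).
The quality also flips — major becomes minor — giving a minor seventh.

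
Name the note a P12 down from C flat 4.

The twelfth's letter: C down five letter names plus an octave → F.
Moving 19 semitones down from Cb4 (the size of a perfect twelfth) reaches Fb2.

F flat 2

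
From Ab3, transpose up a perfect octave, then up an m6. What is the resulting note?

Ab3 up a perfect octave → Ab4 (12 semitones).
Ab4 up a minor sixth → Fb5 (8 semitones).

Fb5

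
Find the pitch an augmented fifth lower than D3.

Five letter names down from D: G.
An augmented fifth spans 8 semitones, so from D3 the target pitch is Gb2.

Gb2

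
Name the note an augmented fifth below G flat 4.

C double-flat 4

Counting five letter names down from G lands on C.
An augmented fifth spans 8 semitones, so from Gb4 the target pitch is Cbb4.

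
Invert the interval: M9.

First reduce the compound major ninth to its simple form, a major second.
Interval numbers invert to sum to nine: 2 + 7 = 9, so a second inverts to a seventh.
Quality inverts too: major becomes minor. That makes the inversion a minor seventh.

m7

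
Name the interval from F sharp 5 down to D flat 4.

Descending from F#5 to Db4 is the same interval as ascending Db4 to F#5.
D to F spans three letter names (D-E-F), plus an octave, so the interval is some kind of tenth.
Db4 to F#5 spans 17 semitones — one semitone wider than the major tenth (16) — giving an augmented tenth.
(Equivalently, a compound augmented third: an augmented third plus an octave.)

A10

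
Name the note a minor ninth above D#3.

Two letters up from D (plus an octave) reaches E.
A minor ninth is 13 semitones; 13 semitones up from D#3 gives E4.

E4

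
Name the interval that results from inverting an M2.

minor seventh

The rule of nine gives the new number: 9 − 2 = 7, so a second becomes a seventh.
Quality inverts too: major becomes minor. That makes the inversion a minor seventh.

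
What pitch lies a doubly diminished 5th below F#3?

The fifth takes the letter from F down to B.
A doubly diminished fifth spans 5 semitones, so from F#3 the target pitch is B##2.

B##2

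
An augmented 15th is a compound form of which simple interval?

augmented 8th

Each octave removed subtracts seven from the number: 15 − 7 = 8.
Quality carries through unchanged, so the simple form is an augmented octave.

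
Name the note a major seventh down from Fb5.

Gbb4

Counting seven letter names down from F lands on G.
Moving 11 semitones down from Fb5 (the size of a major seventh) reaches Gbb4.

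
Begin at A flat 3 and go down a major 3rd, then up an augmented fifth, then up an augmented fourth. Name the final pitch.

F sharp 4

Ab3 down a major third → Fb3 (4 semitones).
Up an augmented fifth from Fb3: C4 (8 semitones up).
C4 up an augmented fourth → F#4 (6 semitones).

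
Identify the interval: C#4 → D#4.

major second

C to D spans two letter names (C-D) — that makes it a second of some quality.
C#4 to D#4 is 2 semitones, matching the major second exactly, so the quality is major.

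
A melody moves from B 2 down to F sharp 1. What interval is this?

Descending from B2 to F#1 is the same interval as ascending F#1 to B2.
F to B spans four letter names (F-G-A-B), plus an octave, so the interval is some kind of eleventh.
Counting semitones, F#1→B2 is 17, which is the perfect eleventh.
(Equivalently, a compound perfect fourth: a perfect fourth plus an octave.)

P11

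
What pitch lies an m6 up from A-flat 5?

F-flat 6

Six letter names up from A: F.
A minor sixth is 8 semitones; 8 semitones up from Ab5 gives Fb6.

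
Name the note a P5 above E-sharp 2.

B-sharp 2

Counting five letter names up from E lands on B.
Moving 7 semitones up from E#2 (the size of a perfect fifth) reaches B#2.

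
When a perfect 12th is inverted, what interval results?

perfect fourth

First reduce the compound perfect twelfth to its simple form, a perfect fifth.
The rule of nine gives the new number: 9 − 5 = 4, so a fifth becomes a fourth.
And perfect stays perfect under inversion, so we get a perfect fourth.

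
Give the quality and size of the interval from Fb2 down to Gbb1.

Descending from Fb2 to Gbb1 is the same interval as ascending Gbb1 to Fb2.
G to F spans seven letter names (G-A-B-C-D-E-F): a seventh.
The major seventh spans 11 semitones, and Gbb1 to Fb2 is exactly 11 semitones — so this is a major seventh.

major 7th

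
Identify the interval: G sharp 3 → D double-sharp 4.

G to D spans five letter names (G-A-B-C-D), so the interval is some kind of fifth.
The perfect fifth is 7 semitones; here we have 8, one semitone wider: augmented.

augmented fifth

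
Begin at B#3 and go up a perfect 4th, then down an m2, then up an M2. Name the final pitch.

Up a perfect fourth from B#3: E#4 (5 semitones up).
Down a minor second from E#4: D##4 (1 semitone down).
D##4 up a major second → E##4 (2 semitones).

E##4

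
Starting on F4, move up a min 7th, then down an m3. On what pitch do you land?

A minor seventh up from F4 is Eb5.
Down a minor third from Eb5: C5 (3 semitones down).

C5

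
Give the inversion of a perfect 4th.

P5

The rule of nine gives the new number: 9 − 4 = 5, so a fourth becomes a fifth.
The quality also flips — perfect stays perfect — giving a perfect fifth.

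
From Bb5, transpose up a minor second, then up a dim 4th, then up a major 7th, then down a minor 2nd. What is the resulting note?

Bb5 up a minor second → Cb6 (1 semitone).
Up a diminished fourth from Cb6: Fbb6 (4 semitones up).
A major seventh up from Fbb6 is Ebb7.
Ebb7 down a minor second → Db7 (1 semitone).

Db7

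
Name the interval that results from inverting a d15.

First reduce the compound diminished fifteenth to its simple form, a diminished octave.
Inverted interval numbers add to nine, so an octave pairs with a unison (8 + 1 = 9).
Quality inverts too: diminished becomes augmented. That makes the inversion an augmented unison.

A1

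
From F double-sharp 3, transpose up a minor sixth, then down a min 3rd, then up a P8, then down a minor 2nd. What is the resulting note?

F##3 up a minor sixth → D#4 (8 semitones).
A minor third down from D#4 is B#3.
B#3 up a perfect octave → B#4 (12 semitones).
Down a minor second from B#4: A##4 (1 semitone down).

A double-sharp 4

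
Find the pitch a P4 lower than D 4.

The fourth takes the letter from D down to A.
A perfect fourth spans 5 semitones, so from D4 the target pitch is A3.

A 3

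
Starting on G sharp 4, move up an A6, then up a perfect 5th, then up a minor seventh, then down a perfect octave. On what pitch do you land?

An augmented sixth up from G#4 is E##5.
A perfect fifth up from E##5 is B##5.
B##5 up a minor seventh → A##6 (10 semitones).
A perfect octave down from A##6 is A##5.

A double-sharp 5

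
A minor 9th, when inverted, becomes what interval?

major 7th

First reduce the compound minor ninth to its simple form, a minor second.
Interval numbers invert to sum to nine: 2 + 7 = 9, so a second inverts to a seventh.
Quality inverts too: minor becomes major. That makes the inversion a major seventh.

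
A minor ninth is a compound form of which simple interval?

Subtracting seven from the interval number removes an octave: 9 − 7 = 2.
So a minor ninth is an octave plus a minor second. The quality is unchanged.

minor 2nd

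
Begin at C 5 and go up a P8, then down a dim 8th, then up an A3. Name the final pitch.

Up a perfect octave from C5: C6 (12 semitones up).
Down a diminished octave from C6: C#5 (11 semitones down).
C#5 up an augmented third → E##5 (5 semitones).

E double-sharp 5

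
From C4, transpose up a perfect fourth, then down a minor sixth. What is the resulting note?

A3

C4 up a perfect fourth → F4 (5 semitones).
F4 down a minor sixth → A3 (8 semitones).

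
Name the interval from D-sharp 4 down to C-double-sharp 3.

Descending from D#4 to C##3 is the same interval as ascending C##3 to D#4.
C to D spans two letter names (C-D), plus an octave — that makes it a ninth of some quality.
At 13 semitones, C##3→D#4 falls one short of a major ninth: minor.
(Equivalently, a compound minor second: a minor second plus an octave.)

minor ninth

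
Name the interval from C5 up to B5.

major seventh

C to B spans seven letter names (C-D-E-F-G-A-B): a seventh.
The major seventh spans 11 semitones, and C5 to B5 is exactly 11 semitones — so this is a major seventh.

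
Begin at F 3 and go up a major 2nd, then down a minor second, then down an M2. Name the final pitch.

F3 up a major second → G3 (2 semitones).
A minor second down from G3 is F#3.
Down a major second from F#3: E3 (2 semitones down).

E 3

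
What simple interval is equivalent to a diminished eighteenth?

d4

Subtracting seven from the interval number removes an octave: 18 − 14 = 4.
That makes a diminished eighteenth a compound diminished fourth — 2 octaves plus a diminished fourth.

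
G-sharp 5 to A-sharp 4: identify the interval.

Descending from G#5 to A#4 is the same interval as ascending A#4 to G#5.
A to G spans seven letter names (A-B-C-D-E-F-G), so the interval is some kind of seventh.
A major seventh would be 11 semitones, but A#4 to G#5 is 10 — one semitone narrower, making it a minor seventh.

minor seventh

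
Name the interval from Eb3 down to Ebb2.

augmented octave

Descending from Eb3 to Ebb2 is the same interval as ascending Ebb2 to Eb3.
E to E is the same letter name, plus an octave: an octave.
The perfect octave is 12 semitones; here we have 13, one semitone wider: augmented.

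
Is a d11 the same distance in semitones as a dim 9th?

A diminished eleventh spans 16 semitones; a diminished ninth spans 12 semitones. They differ by 4.

No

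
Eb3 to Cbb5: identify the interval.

E to C spans six letter names (E-F-G-A-B-C), plus an octave, so the interval is some kind of thirteenth.
A major thirteenth would be 21 semitones; Eb3 to Cbb5 is 19, two semitones narrower, so the interval is diminished.
(Equivalently, a compound diminished sixth: a diminished sixth plus an octave.)

diminished thirteenth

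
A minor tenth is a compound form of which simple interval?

Subtracting seven from the interval number removes an octave: 10 − 7 = 3.
That makes a minor tenth a compound minor third — an octave plus a minor third.

minor 3rd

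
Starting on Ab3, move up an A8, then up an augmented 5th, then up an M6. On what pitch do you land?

C##6

Up an augmented octave from Ab3: A4 (13 semitones up).
A4 up an augmented fifth → E#5 (8 semitones).
Up a major sixth from E#5: C##6 (9 semitones up).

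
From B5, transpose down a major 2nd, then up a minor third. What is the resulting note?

C6

A major second down from B5 is A5.
A5 up a minor third → C6 (3 semitones).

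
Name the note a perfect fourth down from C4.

G3

Counting four letter names down from C lands on G.
A perfect fourth is 5 semitones; 5 semitones down from C4 gives G3.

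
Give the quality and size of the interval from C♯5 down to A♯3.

m10

Descending from C#5 to A#3 is the same interval as ascending A#3 to C#5.
A to C spans three letter names (A-B-C), plus an octave: a tenth.
A major tenth would be 16 semitones, but A#3 to C#5 is 15 — one semitone narrower, making it a minor tenth.
(Equivalently, a compound minor third: a minor third plus an octave.)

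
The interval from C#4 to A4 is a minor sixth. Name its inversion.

Interval numbers invert to sum to nine: 6 + 3 = 9, so a sixth inverts to a third.
And minor becomes major under inversion, so we get a major third.

major 3rd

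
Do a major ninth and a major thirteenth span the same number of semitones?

No

A major ninth spans 14 semitones; a major thirteenth spans 21 semitones. They differ by 7.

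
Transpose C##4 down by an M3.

Counting three letter names down from C lands on A.
A major third is 4 semitones; 4 semitones down from C##4 gives A#3.

A#3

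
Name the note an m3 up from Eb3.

Gb3

Three letter names up from E: G.
A minor third spans 3 semitones, so from Eb3 the target pitch is Gb3.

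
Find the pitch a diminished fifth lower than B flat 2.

Five letter names down from B: E.
Moving 6 semitones down from Bb2 (the size of a diminished fifth) reaches E2.

E 2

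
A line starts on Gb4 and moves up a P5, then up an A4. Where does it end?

G5

A perfect fifth up from Gb4 is Db5.
Up an augmented fourth from Db5: G5 (6 semitones up).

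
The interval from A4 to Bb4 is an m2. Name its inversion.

major seventh

Interval numbers invert to sum to nine: 2 + 7 = 9, so a second inverts to a seventh.
And minor becomes major under inversion, so we get a major seventh.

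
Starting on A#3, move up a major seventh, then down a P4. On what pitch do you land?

A#3 up a major seventh → G##4 (11 semitones).
A perfect fourth down from G##4 is D##4.

D##4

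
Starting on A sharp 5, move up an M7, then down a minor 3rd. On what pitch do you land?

A#5 up a major seventh → G##6 (11 semitones).
G##6 down a minor third → E##6 (3 semitones).

E double-sharp 6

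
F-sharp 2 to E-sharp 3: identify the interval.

major 7th

F to E spans seven letter names (F-G-A-B-C-D-E) — that makes it a seventh of some quality.
The major seventh spans 11 semitones, and F#2 to E#3 is exactly 11 semitones — so this is a major seventh.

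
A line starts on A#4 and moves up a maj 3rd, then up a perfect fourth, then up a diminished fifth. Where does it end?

A major third up from A#4 is C##5.
Up a perfect fourth from C##5: F##5 (5 semitones up).
F##5 up a diminished fifth → C#6 (6 semitones).

C#6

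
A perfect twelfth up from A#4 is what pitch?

E#6

Counting five letter names plus an octave up from A lands on E.
Moving 19 semitones up from A#4 (the size of a perfect twelfth) reaches E#6.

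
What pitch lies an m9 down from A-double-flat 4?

Counting two letter names plus an octave down from A lands on G.
A minor ninth is 13 semitones; 13 semitones down from Abb4 gives Gb3.

G-flat 3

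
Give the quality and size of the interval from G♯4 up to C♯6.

G to C spans four letter names (G-A-B-C), plus an octave, so the interval is some kind of eleventh.
Counting semitones, G#4→C#6 is 17, which is the perfect eleventh.
(Equivalently, a compound perfect fourth: a perfect fourth plus an octave.)

perfect 11th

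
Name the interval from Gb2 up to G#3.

G to G is the same letter name, plus an octave — that makes it an octave of some quality.
Gb2 to G#3 spans 14 semitones — two semitones wider than the perfect octave (12) — giving a doubly augmented octave.

AA8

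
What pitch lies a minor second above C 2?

D-flat 2

Counting two letter names up from C lands on D.
A minor second spans 1 semitone, so from C2 the target pitch is Db2.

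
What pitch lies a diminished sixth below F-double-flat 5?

A-flat 4

Counting six letter names down from F lands on A.
A diminished sixth is 7 semitones; 7 semitones down from Fbb5 gives Ab4.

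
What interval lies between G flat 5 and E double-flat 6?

minor sixth

G to E spans six letter names (G-A-B-C-D-E), so the interval is some kind of sixth.
A major sixth would be 9 semitones, but Gb5 to Ebb6 is 8 — one semitone narrower, making it a minor sixth.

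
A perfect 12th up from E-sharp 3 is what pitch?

B-sharp 4

Counting five letter names plus an octave up from E lands on B.
Moving 19 semitones up from E#3 (the size of a perfect twelfth) reaches B#4.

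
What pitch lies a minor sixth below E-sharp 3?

G-double-sharp 2

Six letter names down from E: G.
A minor sixth spans 8 semitones, so from E#3 the target pitch is G##2.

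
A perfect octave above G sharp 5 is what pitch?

For an octave the letter name doesn't change: still G, an octave up.
Moving 12 semitones up from G#5 (the size of a perfect octave) reaches G#6.

G sharp 6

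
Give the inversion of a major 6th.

Inverted interval numbers add to nine, so a sixth pairs with a third (6 + 3 = 9).
Quality inverts too: major becomes minor. That makes the inversion a minor third.

minor 3rd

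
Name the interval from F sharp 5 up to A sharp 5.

M3

F to A spans three letter names (F-G-A): a third.
The major third spans 4 semitones, and F#5 to A#5 is exactly 4 semitones — so this is a major third.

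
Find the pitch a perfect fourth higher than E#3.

A#3

Counting four letter names up from E lands on A.
A perfect fourth is 5 semitones; 5 semitones up from E#3 gives A#3.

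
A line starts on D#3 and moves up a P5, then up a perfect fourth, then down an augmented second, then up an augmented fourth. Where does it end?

Up a perfect fifth from D#3: A#3 (7 semitones up).
A#3 up a perfect fourth → D#4 (5 semitones).
Down an augmented second from D#4: C4 (3 semitones down).
An augmented fourth up from C4 is F#4.

F#4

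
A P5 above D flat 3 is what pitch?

Counting five letter names up from D lands on A.
A perfect fifth is 7 semitones; 7 semitones up from Db3 gives Ab3.

A flat 3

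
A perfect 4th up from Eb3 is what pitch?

The fourth takes the letter from E up to A.
Moving 5 semitones up from Eb3 (the size of a perfect fourth) reaches Ab3.

Ab3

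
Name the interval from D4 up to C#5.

D to C spans seven letter names (D-E-F-G-A-B-C): a seventh.
Counting semitones, D4→C#5 is 11, which is the major seventh.

major seventh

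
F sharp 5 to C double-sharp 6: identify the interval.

augmented fifth

F to C spans five letter names (F-G-A-B-C) — that makes it a fifth of some quality.
F#5 to C##6 spans 8 semitones — one semitone wider than the perfect fifth (7) — giving an augmented fifth.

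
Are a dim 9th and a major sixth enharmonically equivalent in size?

12 semitones (diminished ninth) vs 9 semitones (major sixth): not equal.

No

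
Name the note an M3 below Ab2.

The third takes the letter from A down to F.
Moving 4 semitones down from Ab2 (the size of a major third) reaches Fb2.

Fb2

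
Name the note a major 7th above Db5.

C6

The seventh takes the letter from D up to C.
A major seventh spans 11 semitones, so from Db5 the target pitch is C6.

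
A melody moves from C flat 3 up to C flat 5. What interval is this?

C to C is the same letter name, plus 2 octaves: a fifteenth.
The perfect fifteenth spans 24 semitones, and Cb3 to Cb5 is exactly 24 semitones — so this is a perfect fifteenth.
(Equivalently, a compound perfect octave: a perfect octave plus an octave.)

P15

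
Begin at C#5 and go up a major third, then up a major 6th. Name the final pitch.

C##6

Up a major third from C#5: E#5 (4 semitones up).
E#5 up a major sixth → C##6 (9 semitones).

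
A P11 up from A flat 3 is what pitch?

The eleventh's letter: A up four letter names plus an octave → D.
Moving 17 semitones up from Ab3 (the size of a perfect eleventh) reaches Db5.

D flat 5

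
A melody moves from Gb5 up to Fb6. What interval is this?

G to F spans seven letter names (G-A-B-C-D-E-F), so the interval is some kind of seventh.
At 10 semitones, Gb5→Fb6 falls one short of a major seventh: minor.

m7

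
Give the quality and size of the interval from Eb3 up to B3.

augmented fifth

E to B spans five letter names (E-F-G-A-B), so the interval is some kind of fifth.
A perfect fifth would be 7 semitones; Eb3 to B3 is 8, one semitone wider, so the interval is augmented.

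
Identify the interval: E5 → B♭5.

E to B spans five letter names (E-F-G-A-B): a fifth.
The perfect fifth is 7 semitones; here we have 6, one semitone narrower: diminished.

diminished 5th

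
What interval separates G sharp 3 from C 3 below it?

A5

Descending from G#3 to C3 is the same interval as ascending C3 to G#3.
C to G spans five letter names (C-D-E-F-G), so the interval is some kind of fifth.
A perfect fifth would be 7 semitones; C3 to G#3 is 8, one semitone wider, so the interval is augmented.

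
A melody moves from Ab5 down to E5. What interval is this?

Descending from Ab5 to E5 is the same interval as ascending E5 to Ab5.
E to A spans four letter names (E-F-G-A) — that makes it a fourth of some quality.
E5 to Ab5 spans 4 semitones — one semitone narrower than the perfect fourth (5) — giving a diminished fourth.

diminished fourth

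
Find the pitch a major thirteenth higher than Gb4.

Six letters up from G (plus an octave) reaches E.
A major thirteenth spans 21 semitones, so from Gb4 the target pitch is Eb6.

Eb6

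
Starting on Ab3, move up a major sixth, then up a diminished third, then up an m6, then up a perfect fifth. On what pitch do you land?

Up a major sixth from Ab3: F4 (9 semitones up).
A diminished third up from F4 is Abb4.
Abb4 up a minor sixth → Fbb5 (8 semitones).
Fbb5 up a perfect fifth → Cbb6 (7 semitones).

Cbb6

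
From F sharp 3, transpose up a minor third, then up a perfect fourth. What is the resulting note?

Up a minor third from F#3: A3 (3 semitones up).
A perfect fourth up from A3 is D4.

D 4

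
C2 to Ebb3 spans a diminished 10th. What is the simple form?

diminished 3rd

Subtracting seven from the interval number removes an octave: 10 − 7 = 3.
That makes a diminished tenth a compound diminished third — an octave plus a diminished third.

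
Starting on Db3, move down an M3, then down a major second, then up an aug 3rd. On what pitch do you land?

C3

A major third down from Db3 is Bbb2.
A major second down from Bbb2 is Abb2.
Abb2 up an augmented third → C3 (5 semitones).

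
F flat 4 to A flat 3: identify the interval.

Descending from Fb4 to Ab3 is the same interval as ascending Ab3 to Fb4.
A to F spans six letter names (A-B-C-D-E-F): a sixth.
At 8 semitones, Ab3→Fb4 falls one short of a major sixth: minor.

m6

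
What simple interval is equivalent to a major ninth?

Subtracting seven from the interval number removes an octave: 9 − 7 = 2.
So a major ninth is an octave plus a major second. The quality is unchanged.

major second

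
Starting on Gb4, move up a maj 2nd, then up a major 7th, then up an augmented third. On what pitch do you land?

Up a major second from Gb4: Ab4 (2 semitones up).
A major seventh up from Ab4 is G5.
Up an augmented third from G5: B#5 (5 semitones up).

B#5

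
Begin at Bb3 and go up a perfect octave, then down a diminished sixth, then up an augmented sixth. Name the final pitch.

B##4

Up a perfect octave from Bb3: Bb4 (12 semitones up).
A diminished sixth down from Bb4 is D#4.
Up an augmented sixth from D#4: B##4 (10 semitones up).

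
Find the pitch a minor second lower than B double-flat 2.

Counting two letter names down from B lands on A.
A minor second spans 1 semitone, so from Bbb2 the target pitch is Ab2.

A flat 2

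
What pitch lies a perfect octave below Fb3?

Fb2

For an octave the letter name doesn't change: still F, an octave down.
A perfect octave spans 12 semitones, so from Fb3 the target pitch is Fb2.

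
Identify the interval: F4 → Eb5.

m7

F to E spans seven letter names (F-G-A-B-C-D-E) — that makes it a seventh of some quality.
At 10 semitones, F4→Eb5 falls one short of a major seventh: minor.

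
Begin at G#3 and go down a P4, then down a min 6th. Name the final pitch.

F##2

A perfect fourth down from G#3 is D#3.
A minor sixth down from D#3 is F##2.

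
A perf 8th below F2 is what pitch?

F1

For an octave the letter name doesn't change: still F, an octave down.
Moving 12 semitones down from F2 (the size of a perfect octave) reaches F1.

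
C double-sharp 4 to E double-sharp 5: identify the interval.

C to E spans three letter names (C-D-E), plus an octave: a tenth.
The major tenth spans 16 semitones, and C##4 to E##5 is exactly 16 semitones — so this is a major tenth.
(Equivalently, a compound major third: a major third plus an octave.)

M10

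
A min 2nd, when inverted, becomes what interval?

major 7th

Interval numbers invert to sum to nine: 2 + 7 = 9, so a second inverts to a seventh.
And minor becomes major under inversion, so we get a major seventh.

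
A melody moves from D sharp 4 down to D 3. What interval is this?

Descending from D#4 to D3 is the same interval as ascending D3 to D#4.
D to D is the same letter name, plus an octave: an octave.
A perfect octave would be 12 semitones; D3 to D#4 is 13, one semitone wider, so the interval is augmented.

A8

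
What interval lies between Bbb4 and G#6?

B to G spans six letter names (B-C-D-E-F-G), plus an octave — that makes it a thirteenth of some quality.
The major thirteenth is 21 semitones; here we have 23, two semitones wider: doubly augmented.
(Equivalently, a compound doubly augmented sixth: a doubly augmented sixth plus an octave.)

doubly augmented thirteenth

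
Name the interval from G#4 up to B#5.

major tenth

G to B spans three letter names (G-A-B), plus an octave, so the interval is some kind of tenth.
Counting semitones, G#4→B#5 is 16, which is the major tenth.
(Equivalently, a compound major third: a major third plus an octave.)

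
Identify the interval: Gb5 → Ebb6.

minor sixth

G to E spans six letter names (G-A-B-C-D-E): a sixth.
Gb5 to Ebb6 is 8 semitones, a half step short of the major sixth (9), so this is minor.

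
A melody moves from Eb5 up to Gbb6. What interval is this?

E to G spans three letter names (E-F-G), plus an octave, so the interval is some kind of tenth.
A major tenth would be 16 semitones; Eb5 to Gbb6 is 14, two semitones narrower, so the interval is diminished.
(Equivalently, a compound diminished third: a diminished third plus an octave.)

diminished 10th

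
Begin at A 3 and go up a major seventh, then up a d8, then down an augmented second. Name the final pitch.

F flat 5

Up a major seventh from A3: G#4 (11 semitones up).
G#4 up a diminished octave → G5 (11 semitones).
An augmented second down from G5 is Fb5.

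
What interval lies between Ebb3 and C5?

augmented thirteenth

E to C spans six letter names (E-F-G-A-B-C), plus an octave: a thirteenth.
Ebb3 to C5 spans 22 semitones — one semitone wider than the major thirteenth (21) — giving an augmented thirteenth.
(Equivalently, a compound augmented sixth: an augmented sixth plus an octave.)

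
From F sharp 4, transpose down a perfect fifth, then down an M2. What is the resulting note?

A 3

Down a perfect fifth from F#4: B3 (7 semitones down).
B3 down a major second → A3 (2 semitones).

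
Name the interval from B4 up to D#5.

B to D spans three letter names (B-C-D): a third.
The major third spans 4 semitones, and B4 to D#5 is exactly 4 semitones — so this is a major third.

major 3rd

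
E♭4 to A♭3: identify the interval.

perfect fifth

Descending from Eb4 to Ab3 is the same interval as ascending Ab3 to Eb4.
A to E spans five letter names (A-B-C-D-E), so the interval is some kind of fifth.
The perfect fifth spans 7 semitones, and Ab3 to Eb4 is exactly 7 semitones — so this is a perfect fifth.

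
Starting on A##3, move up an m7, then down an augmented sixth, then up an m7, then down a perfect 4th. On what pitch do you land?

Up a minor seventh from A##3: G##4 (10 semitones up).
Down an augmented sixth from G##4: B3 (10 semitones down).
B3 up a minor seventh → A4 (10 semitones).
A perfect fourth down from A4 is E4.

E4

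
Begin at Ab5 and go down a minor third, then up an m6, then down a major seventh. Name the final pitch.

Ebb5

Down a minor third from Ab5: F5 (3 semitones down).
Up a minor sixth from F5: Db6 (8 semitones up).
A major seventh down from Db6 is Ebb5.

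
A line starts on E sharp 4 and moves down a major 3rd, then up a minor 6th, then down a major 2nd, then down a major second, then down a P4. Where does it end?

Down a major third from E#4: C#4 (4 semitones down).
C#4 up a minor sixth → A4 (8 semitones).
A4 down a major second → G4 (2 semitones).
A major second down from G4 is F4.
F4 down a perfect fourth → C4 (5 semitones).

C 4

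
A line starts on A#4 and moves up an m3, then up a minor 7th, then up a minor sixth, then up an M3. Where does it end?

Up a minor third from A#4: C#5 (3 semitones up).
A minor seventh up from C#5 is B5.
A minor sixth up from B5 is G6.
G6 up a major third → B6 (4 semitones).

B6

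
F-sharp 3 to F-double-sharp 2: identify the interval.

diminished octave

Descending from F#3 to F##2 is the same interval as ascending F##2 to F#3.
F to F is the same letter name, plus an octave: an octave.
F##2 to F#3 spans 11 semitones — one semitone narrower than the perfect octave (12) — giving a diminished octave.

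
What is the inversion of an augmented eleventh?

diminished fifth

First reduce the compound augmented eleventh to its simple form, an augmented fourth.
Inverted interval numbers add to nine, so a fourth pairs with a fifth (4 + 5 = 9).
Quality inverts too: augmented becomes diminished. That makes the inversion a diminished fifth.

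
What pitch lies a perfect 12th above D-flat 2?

Five letters up from D (plus an octave) reaches A.
A perfect twelfth is 19 semitones; 19 semitones up from Db2 gives Ab3.

A-flat 3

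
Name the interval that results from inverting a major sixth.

minor 3rd

Interval numbers invert to sum to nine: 6 + 3 = 9, so a sixth inverts to a third.
And major becomes minor under inversion, so we get a minor third.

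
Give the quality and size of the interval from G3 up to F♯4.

major seventh

G to F spans seven letter names (G-A-B-C-D-E-F): a seventh.
G3 to F#4 is 11 semitones, matching the major seventh exactly, so the quality is major.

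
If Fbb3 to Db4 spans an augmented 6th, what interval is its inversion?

diminished 3rd

Interval numbers invert to sum to nine: 6 + 3 = 9, so a sixth inverts to a third.
The quality also flips — augmented becomes diminished — giving a diminished third.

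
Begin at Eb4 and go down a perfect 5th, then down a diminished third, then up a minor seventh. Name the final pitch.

E4

A perfect fifth down from Eb4 is Ab3.
Ab3 down a diminished third → F#3 (2 semitones).
Up a minor seventh from F#3: E4 (10 semitones up).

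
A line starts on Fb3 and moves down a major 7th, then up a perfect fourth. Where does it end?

Cbb3

Down a major seventh from Fb3: Gbb2 (11 semitones down).
A perfect fourth up from Gbb2 is Cbb3.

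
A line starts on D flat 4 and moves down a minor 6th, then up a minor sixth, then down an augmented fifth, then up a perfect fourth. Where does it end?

C double-flat 4

Down a minor sixth from Db4: F3 (8 semitones down).
F3 up a minor sixth → Db4 (8 semitones).
Db4 down an augmented fifth → Gbb3 (8 semitones).
Up a perfect fourth from Gbb3: Cbb4 (5 semitones up).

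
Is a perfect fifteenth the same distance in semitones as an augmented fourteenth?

Yes

A perfect fifteenth = 24 semitones = an augmented fourteenth; enharmonically equal.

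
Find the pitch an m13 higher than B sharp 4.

The thirteenth's letter: B up six letter names plus an octave → G.
A minor thirteenth is 20 semitones; 20 semitones up from B#4 gives G#6.

G sharp 6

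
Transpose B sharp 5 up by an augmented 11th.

The eleventh's letter: B up four letter names plus an octave → E.
An augmented eleventh spans 18 semitones, so from B#5 the target pitch is E##7.

E double-sharp 7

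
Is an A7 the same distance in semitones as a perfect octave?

Yes

An augmented seventh = 12 semitones = a perfect octave; enharmonically equal.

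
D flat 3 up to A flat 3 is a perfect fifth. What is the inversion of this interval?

Interval numbers invert to sum to nine: 5 + 4 = 9, so a fifth inverts to a fourth.
The quality also flips — perfect stays perfect — giving a perfect fourth.

perfect 4th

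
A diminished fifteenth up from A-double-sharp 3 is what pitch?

A-sharp 5

The letter stays A (same as the start), shifted two octaves up.
Moving 23 semitones up from A##3 (the size of a diminished fifteenth) reaches A#5.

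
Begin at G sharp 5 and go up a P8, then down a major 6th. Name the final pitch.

B 5

Up a perfect octave from G#5: G#6 (12 semitones up).
G#6 down a major sixth → B5 (9 semitones).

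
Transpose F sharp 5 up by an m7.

E 6

The seventh takes the letter from F up to E.
A minor seventh is 10 semitones; 10 semitones up from F#5 gives E6.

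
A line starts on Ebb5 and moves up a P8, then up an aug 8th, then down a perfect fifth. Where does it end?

A perfect octave up from Ebb5 is Ebb6.
An augmented octave up from Ebb6 is Eb7.
A perfect fifth down from Eb7 is Ab6.

Ab6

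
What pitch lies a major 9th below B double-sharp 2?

Two letters down from B (plus an octave) reaches A.
A major ninth is 14 semitones; 14 semitones down from B##2 gives A##1.

A double-sharp 1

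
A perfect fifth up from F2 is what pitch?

C3

Five letter names up from F: C.
A perfect fifth spans 7 semitones, so from F2 the target pitch is C3.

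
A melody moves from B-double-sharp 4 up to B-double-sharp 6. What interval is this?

P15

B to B is the same letter name, plus 2 octaves, so the interval is some kind of fifteenth.
The perfect fifteenth spans 24 semitones, and B##4 to B##6 is exactly 24 semitones — so this is a perfect fifteenth.
(Equivalently, a compound perfect octave: a perfect octave plus an octave.)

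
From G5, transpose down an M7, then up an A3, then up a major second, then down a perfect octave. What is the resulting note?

D#4

Down a major seventh from G5: Ab4 (11 semitones down).
Ab4 up an augmented third → C#5 (5 semitones).
C#5 up a major second → D#5 (2 semitones).
A perfect octave down from D#5 is D#4.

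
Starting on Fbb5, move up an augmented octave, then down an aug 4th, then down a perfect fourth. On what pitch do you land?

Fbb5 up an augmented octave → Fb6 (13 semitones).
An augmented fourth down from Fb6 is Cbb6.
Down a perfect fourth from Cbb6: Gbb5 (5 semitones down).

Gbb5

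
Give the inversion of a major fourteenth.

First reduce the compound major fourteenth to its simple form, a major seventh.
Interval numbers invert to sum to nine: 7 + 2 = 9, so a seventh inverts to a second.
And major becomes minor under inversion, so we get a minor second.

minor 2nd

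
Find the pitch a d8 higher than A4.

Ab5

The letter stays A (same as the start), shifted an octave up.
A diminished octave is 11 semitones; 11 semitones up from A4 gives Ab5.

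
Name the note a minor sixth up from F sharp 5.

D 6

The sixth takes the letter from F up to D.
Moving 8 semitones up from F#5 (the size of a minor sixth) reaches D6.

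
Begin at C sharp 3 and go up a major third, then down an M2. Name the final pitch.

Up a major third from C#3: E#3 (4 semitones up).
A major second down from E#3 is D#3.

D sharp 3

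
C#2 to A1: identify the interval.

major 3rd

Descending from C#2 to A1 is the same interval as ascending A1 to C#2.
A to C spans three letter names (A-B-C), so the interval is some kind of third.
A1 to C#2 is 4 semitones, matching the major third exactly, so the quality is major.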